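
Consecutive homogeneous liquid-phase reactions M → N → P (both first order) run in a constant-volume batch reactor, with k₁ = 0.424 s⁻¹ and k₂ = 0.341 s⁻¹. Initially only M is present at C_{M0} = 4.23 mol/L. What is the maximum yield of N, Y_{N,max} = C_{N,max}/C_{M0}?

0.409

At the optimum, C_{N,max}/C_{M0} = (k₁/k₂)^[k₂/(k₂−k₁)].
= (0.424/0.341)^(0.341/(0.341−0.424)) = (1.243)^(-4.108) = 0.4086.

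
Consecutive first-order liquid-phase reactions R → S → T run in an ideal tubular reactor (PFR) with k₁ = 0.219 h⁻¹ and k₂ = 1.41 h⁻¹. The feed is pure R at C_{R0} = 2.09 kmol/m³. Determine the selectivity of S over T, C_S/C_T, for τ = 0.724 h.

For first-order series with pure R initially, C_S(τ) = k₁C_{R0}/(k₂−k₁)·(e^(−k₁τ) − e^(−k₂τ)).
e^(−k₁τ) = e^(−0.219×0.724) = e^(−0.1586) = 0.8534; e^(−k₂τ) = e^(−1.021) = 0.3603.
C_S = 0.219×2.09/(1.41−0.219) × (0.8534−0.3603) = 0.3843×0.4931 = 0.1895 kmol/m³.
C_R = C_{R0}e^(−k₁τ) = 1.784 kmol/m³, so C_T = C_{R0}−C_R−C_S = 0.1170 kmol/m³; C_S/C_T = 1.62.

1.62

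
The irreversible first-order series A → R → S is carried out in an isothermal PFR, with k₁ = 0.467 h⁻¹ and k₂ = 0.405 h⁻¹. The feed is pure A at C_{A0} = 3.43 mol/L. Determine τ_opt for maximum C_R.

For first-order series the maximum of C_R occurs at τ_opt = ln(k₂/k₁)/(k₂−k₁).
= ln(0.405/0.467)/(0.405−0.467) = ln(0.8672)/-0.06200 = -0.1424/-0.06200 = 2.30 h.

2.30 h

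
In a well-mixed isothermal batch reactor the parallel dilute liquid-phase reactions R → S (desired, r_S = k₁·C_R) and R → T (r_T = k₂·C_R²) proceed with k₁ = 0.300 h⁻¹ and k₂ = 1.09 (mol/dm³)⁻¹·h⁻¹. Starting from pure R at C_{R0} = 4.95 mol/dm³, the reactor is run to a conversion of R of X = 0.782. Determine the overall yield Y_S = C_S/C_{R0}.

0.0751

C_R = C_{R0}(1−X) = 1.079 mol/dm³.
Along a PFR/batch, dC_S/dC_R = −r_S/(r_S+r_T) = −k₁/(k₁+k₂·C_R).
Integrating from C_{R0} to C_R: C_S = (0.300/1.09)·ln[(0.300+1.09·4.95)/(0.300+1.09·1.08)] = 0.2752·ln(5.696/1.476) = 0.3716 mol/dm³.
Y_S = C_S/C_{R0} = 0.3716/4.95 = 0.0751.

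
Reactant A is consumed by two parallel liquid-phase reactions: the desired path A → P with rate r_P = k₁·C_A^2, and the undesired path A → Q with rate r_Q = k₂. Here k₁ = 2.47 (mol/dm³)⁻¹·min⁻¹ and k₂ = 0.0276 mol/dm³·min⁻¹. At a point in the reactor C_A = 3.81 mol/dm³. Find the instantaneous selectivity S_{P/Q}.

S_{P/Q} = r_P/r_Q = (k₁·C_A^2)/(k₂) = (k₁/k₂)·C_A^2.
= (2.47×3.810^2) / (0.0276) = 35.85/0.02760 = 1299.
Since the desired path is higher order in A, keeping C_A high (PFR or concentrated feed) favours P.

1299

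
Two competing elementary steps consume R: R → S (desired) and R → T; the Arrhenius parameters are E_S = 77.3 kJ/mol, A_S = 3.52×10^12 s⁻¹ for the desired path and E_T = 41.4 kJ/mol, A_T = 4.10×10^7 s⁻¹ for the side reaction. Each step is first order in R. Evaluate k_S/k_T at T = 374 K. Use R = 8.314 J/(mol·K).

Since both paths have the same order in R, the concentration cancels and S_{S/T} = k_S/k_T = (A_S/A_T)·exp[(E_T−E_S)/(RT)].
(E_T−E_S)/(RT) = (41.4−77.3)×10³/(8.314×374) = -35900/3109 = -11.55.
k_S/k_T = (3.52×10^12/4.10×10^7)·exp(-11.55) = 85854 × 9.679×10^-6 = 0.831.

0.831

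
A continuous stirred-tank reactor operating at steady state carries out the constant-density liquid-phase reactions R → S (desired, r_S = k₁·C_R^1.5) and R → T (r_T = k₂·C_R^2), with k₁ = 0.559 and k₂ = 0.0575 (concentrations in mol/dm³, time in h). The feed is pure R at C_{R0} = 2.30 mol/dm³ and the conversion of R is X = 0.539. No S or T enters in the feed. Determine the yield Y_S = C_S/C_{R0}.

Exit C_R = C_{R0}(1−X) = 2.30×0.461 = 1.060 mol/dm³.
In a CSTR the entire volume is at exit conditions, so r_S = 0.559×1.060^1.5 = 0.6103 and r_T = 0.0575×1.060^2 = 0.06464.
Fraction of consumed R going to S: r_S/(r_S+r_T) = 0.9042.
C_S = 0.9042·C_{R0}·X = 0.9042×2.30×0.539 = 1.12 mol/dm³; Y_S = C_S/C_{R0} = 0.487.

0.487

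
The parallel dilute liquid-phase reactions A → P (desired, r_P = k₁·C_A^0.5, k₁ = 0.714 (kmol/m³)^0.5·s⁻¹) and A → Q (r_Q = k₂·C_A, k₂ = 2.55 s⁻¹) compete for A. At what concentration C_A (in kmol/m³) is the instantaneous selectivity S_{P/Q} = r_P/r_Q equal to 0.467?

0.359 kmol/m³

S_{P/Q} = (k₁/k₂)·C_A^-0.5 ⇒ C_A = (S·k₂/k₁)^(-2).
= (0.467×2.55/0.714)^(-2) = (1.668)^(-2) = 0.359 kmol/m³.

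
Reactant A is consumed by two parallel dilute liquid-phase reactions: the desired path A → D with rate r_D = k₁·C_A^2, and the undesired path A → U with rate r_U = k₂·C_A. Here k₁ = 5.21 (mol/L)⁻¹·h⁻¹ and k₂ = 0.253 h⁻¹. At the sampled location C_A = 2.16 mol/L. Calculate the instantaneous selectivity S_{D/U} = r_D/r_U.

S_{D/U} = r_D/r_U = (k₁·C_A^2)/(k₂·C_A) = (k₁/k₂)·C_A.
= (5.21×2.160^2) / (0.253×2.160) = 24.31/0.5465 = 44.5.
Since the desired path is higher order in A, keeping C_A high (PFR or concentrated feed) favours D.

44.5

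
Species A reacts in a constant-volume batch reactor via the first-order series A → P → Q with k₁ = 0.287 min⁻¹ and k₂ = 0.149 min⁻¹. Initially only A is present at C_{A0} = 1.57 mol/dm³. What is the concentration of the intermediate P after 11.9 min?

For first-order series with pure A initially, C_P(t) = k₁C_{A0}/(k₂−k₁)·(e^(−k₁t) − e^(−k₂t)).
e^(−k₁t) = e^(−0.287×11.9) = e^(−3.415) = 0.03287; e^(−k₂t) = e^(−1.773) = 0.1698.
C_P = 0.287×1.57/(0.149−0.287) × (0.03287−0.1698) = (-3.265)×(-0.1369) = 0.4471 mol/dm³.

0.447 mol/dm³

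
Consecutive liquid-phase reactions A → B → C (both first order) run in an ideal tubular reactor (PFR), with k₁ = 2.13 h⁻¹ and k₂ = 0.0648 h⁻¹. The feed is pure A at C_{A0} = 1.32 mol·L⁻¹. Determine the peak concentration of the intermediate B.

1.18 mol·L⁻¹

Evaluating C_B at τ_opt = ln(k₂/k₁)/(k₂−k₁) gives C_{B,max}/C_{A0} = (k₁/k₂)^[k₂/(k₂−k₁)].
= (2.13/0.0648)^(0.0648/(0.0648−2.13)) = (32.87)^(-0.03138) = 0.8962.
C_{B,max} = 0.8962×1.32 = 1.18 mol·L⁻¹.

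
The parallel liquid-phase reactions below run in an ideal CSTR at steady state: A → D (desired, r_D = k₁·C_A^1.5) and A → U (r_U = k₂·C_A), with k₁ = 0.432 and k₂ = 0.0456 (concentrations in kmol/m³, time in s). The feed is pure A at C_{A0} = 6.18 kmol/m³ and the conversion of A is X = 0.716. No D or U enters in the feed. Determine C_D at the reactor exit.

4.10 kmol/m³

Exit C_A = C_{A0}(1−X) = 6.18×0.284 = 1.755 kmol/m³.
A CSTR operates uniformly at the exit composition, giving r_D = 1.004 and r_U = 0.08003 (each k·C_A^n at C_A = 1.755).
Fraction of consumed A going to D: r_D/(r_D+r_U) = 0.9262.
C_D = 0.9262·C_{A0}·X = 0.9262×6.18×0.716 = 4.10 kmol/m³.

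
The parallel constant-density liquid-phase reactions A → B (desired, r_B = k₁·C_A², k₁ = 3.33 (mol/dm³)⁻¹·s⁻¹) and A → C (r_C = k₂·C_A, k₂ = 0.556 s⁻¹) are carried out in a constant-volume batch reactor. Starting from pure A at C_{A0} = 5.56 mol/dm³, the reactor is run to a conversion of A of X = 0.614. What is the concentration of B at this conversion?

3.26 mol/dm³

C_A = C_{A0}(1−X) = 2.146 mol/dm³.
Along a PFR/batch, dC_C/dC_A = −r_C/(r_B+r_C) = −k₂/(k₂+k₁·C_A).
Integrating from C_{A0} to C_A: C_C = (0.556/3.33)·ln[(0.556+3.33·5.56)/(0.556+3.33·2.15)] = 0.1670·ln(19.07/7.703) = 0.1514 mol/dm³.
Then C_B = (C_{A0}−C_A) − C_C = 3.414 − 0.1514 = 3.262 mol/dm³.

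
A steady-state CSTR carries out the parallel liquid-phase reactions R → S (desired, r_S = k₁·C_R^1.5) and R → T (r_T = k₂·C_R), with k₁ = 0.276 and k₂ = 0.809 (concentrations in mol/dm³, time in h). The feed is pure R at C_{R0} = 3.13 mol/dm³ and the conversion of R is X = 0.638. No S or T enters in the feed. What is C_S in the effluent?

0.532 mol/dm³

Exit C_R = C_{R0}(1−X) = 3.13×0.362 = 1.133 mol/dm³.
In a CSTR the entire volume is at exit conditions, so r_S = 0.276×1.133^1.5 = 0.3329 and r_T = 0.809×1.133 = 0.9166.
Fraction of consumed R going to S: r_S/(r_S+r_T) = 0.2664.
C_S = 0.2664·C_{R0}·X = 0.2664×3.13×0.638 = 0.532 mol/dm³.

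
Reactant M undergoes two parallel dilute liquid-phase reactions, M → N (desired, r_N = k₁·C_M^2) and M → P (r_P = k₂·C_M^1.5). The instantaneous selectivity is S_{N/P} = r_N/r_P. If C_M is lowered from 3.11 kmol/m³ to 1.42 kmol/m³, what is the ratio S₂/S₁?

S_{N/P} = (k₁/k₂)·C_M^0.5, so S₂/S₁ = (C_{M,2}/C_{M,1})^0.5.
= (1.42/3.11)^0.5 = (0.4566)^0.5 = 0.676.
Selectivity toward N falls as C_M falls — high-concentration operation is favoured.

0.676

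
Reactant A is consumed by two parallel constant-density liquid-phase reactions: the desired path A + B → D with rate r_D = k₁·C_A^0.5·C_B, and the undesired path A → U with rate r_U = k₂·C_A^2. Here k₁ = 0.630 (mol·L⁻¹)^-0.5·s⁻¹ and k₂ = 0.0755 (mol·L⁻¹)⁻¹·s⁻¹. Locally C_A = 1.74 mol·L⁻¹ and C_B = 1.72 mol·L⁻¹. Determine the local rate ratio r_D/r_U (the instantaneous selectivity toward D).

6.25

S_{D/U} = r_D/r_U = (k₁·C_A^0.5·C_B)/(k₂·C_A^2) = (k₁/k₂)·C_A^-1.5·C_B.
= (0.630×1.740^0.5×1.720) / (0.0755×1.740^2) = 1.429/0.2286 = 6.25.
The undesired path is higher order in A, so low C_A (CSTR or dilute feed) favours D.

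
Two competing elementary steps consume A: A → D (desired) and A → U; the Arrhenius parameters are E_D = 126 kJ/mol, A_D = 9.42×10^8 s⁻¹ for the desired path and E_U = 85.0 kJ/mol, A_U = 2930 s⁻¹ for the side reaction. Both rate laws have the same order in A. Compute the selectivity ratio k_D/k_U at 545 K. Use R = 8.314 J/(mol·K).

With equal orders, S_{D/U} = k_D/k_U = (A_D/A_U)·exp[(E_U−E_D)/(RT)].
(E_U−E_D)/(RT) = (85.0−126)×10³/(8.314×545) = -41000/4531 = -9.049.
k_D/k_U = (9.42×10^8/2930)·exp(-9.049) = 3.215×10^5 × 1.176×10^-4 = 37.8.
Since E_D > E_U, raising the temperature improves selectivity toward D.

37.8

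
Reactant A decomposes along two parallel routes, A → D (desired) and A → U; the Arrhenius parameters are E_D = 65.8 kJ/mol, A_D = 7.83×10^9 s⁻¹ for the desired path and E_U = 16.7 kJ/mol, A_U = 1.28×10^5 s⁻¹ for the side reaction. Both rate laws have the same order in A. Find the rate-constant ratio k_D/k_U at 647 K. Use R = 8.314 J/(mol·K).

k_D/k_U = (A_D/A_U)·exp[−(E_D−E_U)/(RT)] = (A_D/A_U)·exp[(E_U−E_D)/(RT)].
(E_U−E_D)/(RT) = (16.7−65.8)×10³/(8.314×647) = -49100/5379 = -9.128.
k_D/k_U = (7.83×10^9/1.28×10^5)·exp(-9.128) = 61172 × 1.086×10^-4 = 6.64.

6.64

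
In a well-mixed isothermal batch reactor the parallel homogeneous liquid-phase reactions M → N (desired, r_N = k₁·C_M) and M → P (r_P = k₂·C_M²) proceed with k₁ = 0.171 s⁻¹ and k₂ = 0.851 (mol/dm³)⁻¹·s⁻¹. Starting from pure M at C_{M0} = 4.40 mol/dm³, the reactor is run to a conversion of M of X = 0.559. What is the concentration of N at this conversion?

0.154 mol/dm³

C_M = C_{M0}(1−X) = 1.940 mol/dm³.
Along a PFR/batch, dC_N/dC_M = −r_N/(r_N+r_P) = −k₁/(k₁+k₂·C_M).
Integrating from C_{M0} to C_M: C_N = (0.171/0.851)·ln[(0.171+0.851·4.40)/(0.171+0.851·1.94)] = 0.2009·ln(3.915/1.822) = 0.1537 mol/dm³.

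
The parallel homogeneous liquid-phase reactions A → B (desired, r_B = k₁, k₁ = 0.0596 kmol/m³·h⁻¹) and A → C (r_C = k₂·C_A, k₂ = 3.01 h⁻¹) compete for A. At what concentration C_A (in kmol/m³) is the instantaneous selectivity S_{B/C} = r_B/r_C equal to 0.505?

0.0392 kmol/m³

S_{B/C} = (k₁/k₂)·C_A⁻¹ ⇒ C_A = (S·k₂/k₁)^(-1).
= (0.505×3.01/0.0596)^(-1) = (25.50)^(-1) = 0.0392 kmol/m³.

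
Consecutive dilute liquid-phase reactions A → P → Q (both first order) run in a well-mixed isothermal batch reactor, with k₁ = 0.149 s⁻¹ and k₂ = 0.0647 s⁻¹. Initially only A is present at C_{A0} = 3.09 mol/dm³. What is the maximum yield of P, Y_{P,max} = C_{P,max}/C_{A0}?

Evaluating C_P at t_opt = ln(k₂/k₁)/(k₂−k₁) gives C_{P,max}/C_{A0} = (k₁/k₂)^[k₂/(k₂−k₁)].
= (0.149/0.0647)^(0.0647/(0.0647−0.149)) = (2.303)^(-0.7675) = 0.5272.

0.527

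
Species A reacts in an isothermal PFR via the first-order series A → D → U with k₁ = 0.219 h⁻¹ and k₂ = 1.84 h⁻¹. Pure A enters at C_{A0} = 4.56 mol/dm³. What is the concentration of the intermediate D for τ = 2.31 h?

0.363 mol/dm³

Solving the coupled first-order balances gives C_D(τ) = [k₁/(k₂−k₁)]·C_{A0}·(e^(−k₁τ) − e^(−k₂τ)).
e^(−k₁τ) = e^(−0.219×2.31) = e^(−0.5059) = 0.6030; e^(−k₂τ) = e^(−4.250) = 0.01426.
C_D = 0.219×4.56/(1.84−0.219) × (0.6030−0.01426) = 0.6161×0.5887 = 0.3627 mol/dm³.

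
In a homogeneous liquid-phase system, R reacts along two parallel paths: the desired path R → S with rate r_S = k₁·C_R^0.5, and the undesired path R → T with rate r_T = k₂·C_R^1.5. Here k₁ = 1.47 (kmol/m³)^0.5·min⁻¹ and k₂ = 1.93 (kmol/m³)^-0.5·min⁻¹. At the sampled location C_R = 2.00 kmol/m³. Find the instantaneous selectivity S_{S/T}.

0.381

S_{S/T} = r_S/r_T = (k₁·C_R^0.5)/(k₂·C_R^1.5) = (k₁/k₂)·C_R⁻¹.
= (1.47×2.000^0.5) / (1.93×2.000^1.5) = 2.079/5.459 = 0.381.
The undesired path is higher order in R, so low C_R (CSTR or dilute feed) favours S.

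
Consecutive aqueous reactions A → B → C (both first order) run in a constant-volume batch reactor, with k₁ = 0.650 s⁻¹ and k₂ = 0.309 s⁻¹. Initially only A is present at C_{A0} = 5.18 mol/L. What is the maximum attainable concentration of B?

2.64 mol/L

Evaluating C_B at t_opt = ln(k₂/k₁)/(k₂−k₁) gives C_{B,max}/C_{A0} = (k₁/k₂)^[k₂/(k₂−k₁)].
= (0.650/0.309)^(0.309/(0.309−0.650)) = (2.104)^(-0.9062) = 0.5097.
C_{B,max} = 0.5097×5.18 = 2.64 mol/L.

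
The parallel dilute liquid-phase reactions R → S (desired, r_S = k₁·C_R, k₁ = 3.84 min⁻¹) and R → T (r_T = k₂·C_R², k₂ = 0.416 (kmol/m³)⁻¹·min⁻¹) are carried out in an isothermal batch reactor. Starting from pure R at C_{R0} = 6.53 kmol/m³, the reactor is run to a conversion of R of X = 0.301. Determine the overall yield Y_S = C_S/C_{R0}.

C_R = C_{R0}(1−X) = 4.564 kmol/m³.
Along a PFR/batch, dC_S/dC_R = −r_S/(r_S+r_T) = −k₁/(k₁+k₂·C_R).
Integrating from C_{R0} to C_R: C_S = (3.84/0.416)·ln[(3.84+0.416·6.53)/(3.84+0.416·4.56)] = 9.231·ln(6.556/5.739) = 1.230 kmol/m³.
Y_S = C_S/C_{R0} = 1.230/6.53 = 0.188.

0.188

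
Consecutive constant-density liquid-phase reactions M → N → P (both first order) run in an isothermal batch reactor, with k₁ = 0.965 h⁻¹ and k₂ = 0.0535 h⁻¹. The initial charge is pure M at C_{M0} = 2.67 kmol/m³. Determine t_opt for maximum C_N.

3.17 h

Setting dC_N/dt = 0 gives t_opt = ln(k₂/k₁)/(k₂−k₁).
= ln(0.0535/0.965)/(0.0535−0.965) = ln(0.05544)/-0.9115 = -2.892/-0.9115 = 3.17 h.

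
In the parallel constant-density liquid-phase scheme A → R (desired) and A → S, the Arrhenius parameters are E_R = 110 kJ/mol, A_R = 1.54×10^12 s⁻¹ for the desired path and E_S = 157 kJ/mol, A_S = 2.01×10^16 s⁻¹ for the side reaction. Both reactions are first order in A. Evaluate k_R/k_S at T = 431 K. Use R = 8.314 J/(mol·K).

38.1

With equal orders, S_{R/S} = k_R/k_S = (A_R/A_S)·exp[(E_S−E_R)/(RT)].
(E_S−E_R)/(RT) = (157−110)×10³/(8.314×431) = 47000/3583 = 13.12.
k_R/k_S = (1.54×10^12/2.01×10^16)·exp(13.12) = 7.662×10^-5 × 4.970×10^5 = 38.1.
Since E_R < E_S, lowering the temperature improves selectivity toward R.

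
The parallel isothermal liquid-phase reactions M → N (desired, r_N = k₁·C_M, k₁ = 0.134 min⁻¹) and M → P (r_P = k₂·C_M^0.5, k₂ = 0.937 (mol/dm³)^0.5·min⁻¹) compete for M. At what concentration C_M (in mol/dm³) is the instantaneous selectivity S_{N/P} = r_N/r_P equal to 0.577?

16.3 mol/dm³

S_{N/P} = (k₁/k₂)·C_M^0.5 ⇒ C_M = (S·k₂/k₁)^(2).
= (0.577×0.937/0.134)^(2) = (4.035)^(2) = 16.3 mol/dm³.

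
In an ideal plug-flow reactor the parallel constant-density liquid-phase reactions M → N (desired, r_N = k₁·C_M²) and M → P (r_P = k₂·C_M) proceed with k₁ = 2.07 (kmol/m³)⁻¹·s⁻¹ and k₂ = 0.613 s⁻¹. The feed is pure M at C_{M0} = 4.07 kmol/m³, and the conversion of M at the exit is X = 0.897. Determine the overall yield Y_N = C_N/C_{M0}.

C_M = C_{M0}(1−X) = 0.4192 kmol/m³.
Along a PFR/batch, dC_P/dC_M = −r_P/(r_N+r_P) = −k₂/(k₂+k₁·C_M).
Integrating from C_{M0} to C_M: C_P = (0.613/2.07)·ln[(0.613+2.07·4.07)/(0.613+2.07·0.419)] = 0.2961·ln(9.038/1.481) = 0.5357 kmol/m³.
Then C_N = (C_{M0}−C_M) − C_P = 3.651 − 0.5357 = 3.115 kmol/m³.
Y_N = C_N/C_{M0} = 3.115/4.07 = 0.765.

0.765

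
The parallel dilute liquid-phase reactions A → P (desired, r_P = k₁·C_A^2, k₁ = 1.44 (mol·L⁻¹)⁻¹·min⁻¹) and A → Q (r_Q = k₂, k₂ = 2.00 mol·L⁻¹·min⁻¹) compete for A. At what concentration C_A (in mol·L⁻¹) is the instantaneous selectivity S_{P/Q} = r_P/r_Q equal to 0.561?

S_{P/Q} = (k₁/k₂)·C_A^2 ⇒ C_A = (S·k₂/k₁)^(0.5).
= (0.561×2.00/1.44)^(0.5) = (0.7792)^(0.5) = 0.883 mol·L⁻¹.

0.883 mol·L⁻¹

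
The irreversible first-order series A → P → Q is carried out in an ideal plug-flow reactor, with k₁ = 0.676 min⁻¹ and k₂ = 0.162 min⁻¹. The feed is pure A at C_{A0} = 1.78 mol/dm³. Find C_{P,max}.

At the optimum, C_{P,max}/C_{A0} = (k₁/k₂)^[k₂/(k₂−k₁)].
= (0.676/0.162)^(0.162/(0.162−0.676)) = (4.173)^(-0.3152) = 0.6375.
C_{P,max} = 0.6375×1.78 = 1.13 mol/dm³.

1.13 mol/dm³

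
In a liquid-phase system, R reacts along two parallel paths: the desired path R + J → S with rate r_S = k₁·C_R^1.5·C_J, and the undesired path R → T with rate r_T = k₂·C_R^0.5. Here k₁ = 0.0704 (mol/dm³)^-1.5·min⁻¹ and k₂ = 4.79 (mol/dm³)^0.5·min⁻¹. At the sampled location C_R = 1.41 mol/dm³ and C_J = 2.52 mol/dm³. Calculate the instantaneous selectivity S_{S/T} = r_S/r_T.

0.0522

S_{S/T} = r_S/r_T = (k₁·C_R^1.5·C_J)/(k₂·C_R^0.5) = (k₁/k₂)·C_R·C_J.
= (0.0704×1.410^1.5×2.520) / (4.79×1.410^0.5) = 0.2970/5.688 = 0.0522.
Since the desired path is higher order in R, keeping C_R high (PFR or concentrated feed) favours S.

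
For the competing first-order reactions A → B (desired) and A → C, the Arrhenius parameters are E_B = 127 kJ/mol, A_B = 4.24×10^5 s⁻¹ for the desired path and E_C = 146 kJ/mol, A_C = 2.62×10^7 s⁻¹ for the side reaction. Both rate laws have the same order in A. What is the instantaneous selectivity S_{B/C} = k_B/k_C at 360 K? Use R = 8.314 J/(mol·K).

9.25

k_B/k_C = (A_B/A_C)·exp[−(E_B−E_C)/(RT)] = (A_B/A_C)·exp[(E_C−E_B)/(RT)].
(E_C−E_B)/(RT) = (146−127)×10³/(8.314×360) = 19000/2993 = 6.348.
k_B/k_C = (4.24×10^5/2.62×10^7)·exp(6.348) = 0.01618 × 571.4 = 9.25.
Since E_B < E_C, lowering the temperature improves selectivity toward B.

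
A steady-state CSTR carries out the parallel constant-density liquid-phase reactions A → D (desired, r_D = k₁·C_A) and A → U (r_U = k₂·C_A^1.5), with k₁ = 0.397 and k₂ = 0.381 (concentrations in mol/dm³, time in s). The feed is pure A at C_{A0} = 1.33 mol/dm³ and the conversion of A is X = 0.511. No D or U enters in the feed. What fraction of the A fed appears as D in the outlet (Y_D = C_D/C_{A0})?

0.288

Exit C_A = C_{A0}(1−X) = 1.33×0.489 = 0.6504 mol/dm³.
A CSTR operates uniformly at the exit composition, giving r_D = 0.2582 and r_U = 0.1998 (each k·C_A^n at C_A = 0.6504).
Fraction of consumed A going to D: r_D/(r_D+r_U) = 0.5637.
C_D = 0.5637·C_{A0}·X = 0.5637×1.33×0.511 = 0.383 mol/dm³; Y_D = C_D/C_{A0} = 0.288.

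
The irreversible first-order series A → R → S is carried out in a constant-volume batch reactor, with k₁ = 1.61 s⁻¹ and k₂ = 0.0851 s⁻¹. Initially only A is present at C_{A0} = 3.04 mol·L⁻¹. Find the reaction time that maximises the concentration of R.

1.93 s

The intermediate peaks when r₁ = r₂, i.e. k₁e^(−k₁t) = k₂e^(−k₂t), giving t_opt = ln(k₂/k₁)/(k₂−k₁).
= ln(0.0851/1.61)/(0.0851−1.61) = ln(0.05286)/-1.525 = -2.940/-1.525 = 1.93 s.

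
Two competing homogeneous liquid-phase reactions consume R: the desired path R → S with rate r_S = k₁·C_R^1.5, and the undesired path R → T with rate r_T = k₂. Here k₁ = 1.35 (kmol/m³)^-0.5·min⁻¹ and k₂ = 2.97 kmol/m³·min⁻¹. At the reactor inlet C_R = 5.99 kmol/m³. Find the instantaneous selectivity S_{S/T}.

S_{S/T} = r_S/r_T = (k₁·C_R^1.5)/(k₂) = (k₁/k₂)·C_R^1.5.
= (1.35×5.990^1.5) / (2.97) = 19.79/2.970 = 6.66.

6.66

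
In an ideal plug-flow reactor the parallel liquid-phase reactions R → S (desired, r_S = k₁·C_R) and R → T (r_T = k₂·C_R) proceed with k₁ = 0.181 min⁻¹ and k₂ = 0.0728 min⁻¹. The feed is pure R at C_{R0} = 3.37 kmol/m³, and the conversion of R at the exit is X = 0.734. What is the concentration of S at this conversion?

1.76 kmol/m³

C_R = C_{R0}(1−X) = 0.8964 kmol/m³.
Both paths are first order in R, so the instantaneous fraction to S is constant: dC_S/d(−C_R) = k₁/(k₁+k₂) = 0.7132.
C_S = 0.7132·(C_{R0}−C_R) = 0.7132×2.474 = 1.76 kmol/m³.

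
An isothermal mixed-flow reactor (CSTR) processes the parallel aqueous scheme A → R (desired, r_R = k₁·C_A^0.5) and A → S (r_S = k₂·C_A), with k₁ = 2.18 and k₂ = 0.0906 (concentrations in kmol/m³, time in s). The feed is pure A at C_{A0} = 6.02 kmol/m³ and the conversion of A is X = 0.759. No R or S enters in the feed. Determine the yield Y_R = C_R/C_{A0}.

Exit C_A = C_{A0}(1−X) = 6.02×0.241 = 1.451 kmol/m³.
In a CSTR the entire volume is at exit conditions, so r_R = 2.18×1.451^0.5 = 2.626 and r_S = 0.0906×1.451 = 0.1314.
Fraction of consumed A going to R: r_R/(r_R+r_S) = 0.9523.
C_R = 0.9523·C_{A0}·X = 0.9523×6.02×0.759 = 4.35 kmol/m³; Y_R = C_R/C_{A0} = 0.723.

0.723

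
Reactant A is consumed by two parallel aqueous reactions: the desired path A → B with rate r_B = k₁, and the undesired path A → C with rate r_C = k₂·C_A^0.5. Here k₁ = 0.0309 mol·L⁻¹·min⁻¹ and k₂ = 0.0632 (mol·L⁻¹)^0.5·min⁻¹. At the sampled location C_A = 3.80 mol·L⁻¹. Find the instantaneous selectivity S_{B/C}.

0.251

S_{B/C} = r_B/r_C = (k₁)/(k₂·C_A^0.5) = (k₁/k₂)·C_A^-0.5.
= (0.0309) / (0.0632×3.800^0.5) = 0.03090/0.1232 = 0.251.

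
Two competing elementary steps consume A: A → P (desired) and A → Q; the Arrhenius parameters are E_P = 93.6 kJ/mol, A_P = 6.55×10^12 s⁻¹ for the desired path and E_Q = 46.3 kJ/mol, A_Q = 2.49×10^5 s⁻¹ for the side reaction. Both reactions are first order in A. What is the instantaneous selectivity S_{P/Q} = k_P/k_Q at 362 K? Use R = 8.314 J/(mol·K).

Since both paths have the same order in A, the concentration cancels and S_{P/Q} = k_P/k_Q = (A_P/A_Q)·exp[(E_Q−E_P)/(RT)].
(E_Q−E_P)/(RT) = (46.3−93.6)×10³/(8.314×362) = -47300/3010 = -15.72.
k_P/k_Q = (6.55×10^12/2.49×10^5)·exp(-15.72) = 2.631×10^7 × 1.495×10^-7 = 3.93.
Since E_P > E_Q, raising the temperature improves selectivity toward P.

3.93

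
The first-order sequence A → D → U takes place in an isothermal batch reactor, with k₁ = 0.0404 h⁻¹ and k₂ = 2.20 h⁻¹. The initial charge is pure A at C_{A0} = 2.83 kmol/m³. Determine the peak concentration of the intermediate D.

0.0482 kmol/m³

At the optimum, C_{D,max}/C_{A0} = (k₁/k₂)^[k₂/(k₂−k₁)].
= (0.0404/2.20)^(2.20/(2.20−0.0404)) = (0.01836)^(1.019) = 0.01704.
C_{D,max} = 0.01704×2.83 = 0.0482 kmol/m³.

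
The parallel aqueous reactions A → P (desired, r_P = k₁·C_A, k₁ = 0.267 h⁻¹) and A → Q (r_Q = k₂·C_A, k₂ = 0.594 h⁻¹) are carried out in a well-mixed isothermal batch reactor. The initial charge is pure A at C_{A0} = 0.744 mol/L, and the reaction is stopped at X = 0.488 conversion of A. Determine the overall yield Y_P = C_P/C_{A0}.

0.151

C_A = C_{A0}(1−X) = 0.3809 mol/L.
Both paths are first order in A, so the instantaneous fraction to P is constant: dC_P/d(−C_A) = k₁/(k₁+k₂) = 0.3101.
C_P = 0.3101·(C_{A0}−C_A) = 0.3101×0.3631 = 0.113 mol/L.
Y_P = C_P/C_{A0} = 0.1126/0.744 = 0.151.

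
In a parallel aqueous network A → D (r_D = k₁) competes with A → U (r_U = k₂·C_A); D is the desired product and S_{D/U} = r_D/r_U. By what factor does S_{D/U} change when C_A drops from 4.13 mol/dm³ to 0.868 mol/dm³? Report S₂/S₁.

4.76

S_{D/U} = (k₁/k₂)·C_A⁻¹, so S₂/S₁ = (C_{A,2}/C_{A,1})⁻¹.
= 4.13/0.868 = 4.76.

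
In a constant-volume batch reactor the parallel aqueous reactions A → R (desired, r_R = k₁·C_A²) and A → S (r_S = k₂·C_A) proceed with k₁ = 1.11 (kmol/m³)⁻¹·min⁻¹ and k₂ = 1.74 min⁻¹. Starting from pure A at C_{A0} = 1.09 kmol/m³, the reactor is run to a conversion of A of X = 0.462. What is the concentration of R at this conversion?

0.174 kmol/m³

C_A = C_{A0}(1−X) = 0.5864 kmol/m³.
Along a PFR/batch, dC_S/dC_A = −r_S/(r_R+r_S) = −k₂/(k₂+k₁·C_A).
Integrating from C_{A0} to C_A: C_S = (1.74/1.11)·ln[(1.74+1.11·1.09)/(1.74+1.11·0.586)] = 1.568·ln(2.950/2.391) = 0.3293 kmol/m³.
Then C_R = (C_{A0}−C_A) − C_S = 0.5036 − 0.3293 = 0.1742 kmol/m³.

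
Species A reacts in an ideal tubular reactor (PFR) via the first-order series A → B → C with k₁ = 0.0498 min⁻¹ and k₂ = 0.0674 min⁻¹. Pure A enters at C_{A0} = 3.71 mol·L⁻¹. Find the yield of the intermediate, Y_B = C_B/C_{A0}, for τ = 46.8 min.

Solving the coupled first-order balances gives C_B(τ) = [k₁/(k₂−k₁)]·C_{A0}·(e^(−k₁τ) − e^(−k₂τ)).
e^(−k₁τ) = e^(−0.0498×46.8) = e^(−2.331) = 0.09723; e^(−k₂τ) = e^(−3.154) = 0.04267.
C_B = 0.0498×3.71/(0.0674−0.0498) × (0.09723−0.04267) = 10.50×0.05457 = 0.5728 mol·L⁻¹.
Y_B = C_B/C_{A0} = 0.5728/3.71 = 0.154.

0.154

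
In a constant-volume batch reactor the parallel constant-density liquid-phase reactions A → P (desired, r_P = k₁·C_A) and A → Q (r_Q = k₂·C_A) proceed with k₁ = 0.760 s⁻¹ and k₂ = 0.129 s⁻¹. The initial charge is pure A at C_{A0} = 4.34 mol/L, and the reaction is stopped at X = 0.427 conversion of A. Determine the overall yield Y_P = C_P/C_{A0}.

0.365

C_A = C_{A0}(1−X) = 2.487 mol/L.
Both paths are first order in A, so the instantaneous fraction to P is constant: dC_P/d(−C_A) = k₁/(k₁+k₂) = 0.8549.
C_P = 0.8549·(C_{A0}−C_A) = 0.8549×1.853 = 1.58 mol/L.
Y_P = C_P/C_{A0} = 1.584/4.34 = 0.365.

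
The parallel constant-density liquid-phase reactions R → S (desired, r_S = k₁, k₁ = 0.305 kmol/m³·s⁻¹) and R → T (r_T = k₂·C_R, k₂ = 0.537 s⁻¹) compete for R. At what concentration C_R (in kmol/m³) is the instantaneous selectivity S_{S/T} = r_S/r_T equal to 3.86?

S_{S/T} = (k₁/k₂)·C_R⁻¹ ⇒ C_R = (S·k₂/k₁)^(-1).
= (3.86×0.537/0.305)^(-1) = (6.796)^(-1) = 0.147 kmol/m³.

0.147 kmol/m³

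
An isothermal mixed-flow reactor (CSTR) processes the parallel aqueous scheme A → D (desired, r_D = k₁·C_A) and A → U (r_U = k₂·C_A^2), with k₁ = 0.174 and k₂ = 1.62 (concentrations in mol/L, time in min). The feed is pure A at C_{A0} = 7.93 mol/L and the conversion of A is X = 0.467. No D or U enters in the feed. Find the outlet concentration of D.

Exit C_A = C_{A0}(1−X) = 7.93×0.533 = 4.227 mol/L.
In a CSTR the entire volume is at exit conditions, so r_D = 0.174×4.227 = 0.7354 and r_U = 1.62×4.227^2 = 28.94.
Fraction of consumed A going to D: r_D/(r_D+r_U) = 0.02478.
C_D = 0.02478·C_{A0}·X = 0.02478×7.93×0.467 = 0.0918 mol/L.

0.0918 mol/L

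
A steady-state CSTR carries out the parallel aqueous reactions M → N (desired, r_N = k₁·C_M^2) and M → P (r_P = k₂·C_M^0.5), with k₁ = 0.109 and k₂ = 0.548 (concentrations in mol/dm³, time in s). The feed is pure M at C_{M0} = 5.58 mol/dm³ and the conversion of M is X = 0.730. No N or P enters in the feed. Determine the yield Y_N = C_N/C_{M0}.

Exit C_M = C_{M0}(1−X) = 5.58×0.270 = 1.507 mol/dm³.
Rates in a CSTR are evaluated at the outlet concentration: r_N = 0.109×1.507^2 = 0.2474, r_P = 0.548×1.507^0.5 = 0.6726.
Fraction of consumed M going to N: r_N/(r_N+r_P) = 0.2689.
C_N = 0.2689·C_{M0}·X = 0.2689×5.58×0.730 = 1.10 mol/dm³; Y_N = C_N/C_{M0} = 0.196.

0.196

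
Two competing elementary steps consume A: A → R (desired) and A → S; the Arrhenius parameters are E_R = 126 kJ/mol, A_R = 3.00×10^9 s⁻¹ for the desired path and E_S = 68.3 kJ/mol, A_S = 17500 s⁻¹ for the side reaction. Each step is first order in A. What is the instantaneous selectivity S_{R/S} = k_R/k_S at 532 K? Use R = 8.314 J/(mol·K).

0.370

k_R/k_S = (A_R/A_S)·exp[−(E_R−E_S)/(RT)] = (A_R/A_S)·exp[(E_S−E_R)/(RT)].
(E_S−E_R)/(RT) = (68.3−126)×10³/(8.314×532) = -57700/4423 = -13.05.
k_R/k_S = (3.00×10^9/17500)·exp(-13.05) = 1.714×10^5 × 2.160×10^-6 = 0.370.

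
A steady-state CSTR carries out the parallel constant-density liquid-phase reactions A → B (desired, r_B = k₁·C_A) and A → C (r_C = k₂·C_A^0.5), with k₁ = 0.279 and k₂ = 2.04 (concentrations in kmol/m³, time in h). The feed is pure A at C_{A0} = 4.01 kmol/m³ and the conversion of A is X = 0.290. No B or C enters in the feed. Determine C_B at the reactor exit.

Exit C_A = C_{A0}(1−X) = 4.01×0.710 = 2.847 kmol/m³.
In a CSTR the entire volume is at exit conditions, so r_B = 0.279×2.847 = 0.7943 and r_C = 2.04×2.847^0.5 = 3.442.
Fraction of consumed A going to B: r_B/(r_B+r_C) = 0.1875.
C_B = 0.1875·C_{A0}·X = 0.1875×4.01×0.290 = 0.218 kmol/m³.

0.218 kmol/m³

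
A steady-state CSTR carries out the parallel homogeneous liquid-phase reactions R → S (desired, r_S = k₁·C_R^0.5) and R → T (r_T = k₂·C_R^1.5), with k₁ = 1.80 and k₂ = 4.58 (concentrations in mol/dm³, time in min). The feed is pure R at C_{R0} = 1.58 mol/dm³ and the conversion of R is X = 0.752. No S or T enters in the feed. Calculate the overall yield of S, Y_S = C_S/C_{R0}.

0.377

Exit C_R = C_{R0}(1−X) = 1.58×0.248 = 0.3918 mol/dm³.
Rates in a CSTR are evaluated at the outlet concentration: r_S = 1.80×0.3918^0.5 = 1.127, r_T = 4.58×0.3918^1.5 = 1.123.
Fraction of consumed R going to S: r_S/(r_S+r_T) = 0.5007.
C_S = 0.5007·C_{R0}·X = 0.5007×1.58×0.752 = 0.595 mol/dm³; Y_S = C_S/C_{R0} = 0.377.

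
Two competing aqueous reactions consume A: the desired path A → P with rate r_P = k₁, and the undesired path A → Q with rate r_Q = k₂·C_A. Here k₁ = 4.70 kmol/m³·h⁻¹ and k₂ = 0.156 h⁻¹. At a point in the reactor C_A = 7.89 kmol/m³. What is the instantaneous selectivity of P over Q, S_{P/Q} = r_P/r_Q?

3.82

S_{P/Q} = r_P/r_Q = (k₁)/(k₂·C_A) = (k₁/k₂)·C_A⁻¹.
= (4.70) / (0.156×7.890) = 4.700/1.231 = 3.82.
The undesired path is higher order in A, so low C_A (CSTR or dilute feed) favours P.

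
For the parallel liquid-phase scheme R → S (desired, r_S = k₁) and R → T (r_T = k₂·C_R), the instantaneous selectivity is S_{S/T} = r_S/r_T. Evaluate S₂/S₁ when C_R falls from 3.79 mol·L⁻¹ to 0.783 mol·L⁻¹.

4.84

S_{S/T} = (k₁/k₂)·C_R⁻¹, so S₂/S₁ = (C_{R,2}/C_{R,1})⁻¹.
= 3.79/0.783 = 4.84.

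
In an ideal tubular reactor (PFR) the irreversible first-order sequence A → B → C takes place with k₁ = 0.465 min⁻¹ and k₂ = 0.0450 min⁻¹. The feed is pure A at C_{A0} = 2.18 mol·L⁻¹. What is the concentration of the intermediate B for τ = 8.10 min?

The intermediate concentration in a first-order A→B→C sequence is C_B = k₁C_{A0}(e^(−k₁τ) − e^(−k₂τ))/(k₂−k₁).
e^(−k₁τ) = e^(−0.465×8.10) = e^(−3.767) = 0.02313; e^(−k₂τ) = e^(−0.3645) = 0.6945.
C_B = 0.465×2.18/(0.0450−0.465) × (0.02313−0.6945) = (-2.414)×(-0.6714) = 1.620 mol·L⁻¹.

1.62 mol·L⁻¹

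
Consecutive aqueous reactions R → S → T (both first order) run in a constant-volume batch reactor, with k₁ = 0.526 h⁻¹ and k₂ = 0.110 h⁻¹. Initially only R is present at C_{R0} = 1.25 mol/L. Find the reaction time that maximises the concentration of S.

3.76 h

Setting dC_S/dt = 0 gives t_opt = ln(k₂/k₁)/(k₂−k₁).
= ln(0.110/0.526)/(0.110−0.526) = ln(0.2091)/-0.4160 = -1.565/-0.4160 = 3.76 h.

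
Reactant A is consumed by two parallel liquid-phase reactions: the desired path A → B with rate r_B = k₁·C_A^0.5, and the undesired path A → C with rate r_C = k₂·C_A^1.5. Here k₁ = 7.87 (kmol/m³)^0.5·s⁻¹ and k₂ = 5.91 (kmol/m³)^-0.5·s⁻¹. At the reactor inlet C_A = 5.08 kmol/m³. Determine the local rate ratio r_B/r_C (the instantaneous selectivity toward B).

0.262

S_{B/C} = r_B/r_C = (k₁·C_A^0.5)/(k₂·C_A^1.5) = (k₁/k₂)·C_A⁻¹.
= (7.87×5.080^0.5) / (5.91×5.080^1.5) = 17.74/67.67 = 0.262.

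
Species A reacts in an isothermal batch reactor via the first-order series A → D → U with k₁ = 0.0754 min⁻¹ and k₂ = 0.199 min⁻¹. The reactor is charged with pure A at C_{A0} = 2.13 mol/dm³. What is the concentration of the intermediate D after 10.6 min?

0.427 mol/dm³

Solving the coupled first-order balances gives C_D(t) = [k₁/(k₂−k₁)]·C_{A0}·(e^(−k₁t) − e^(−k₂t)).
e^(−k₁t) = e^(−0.0754×10.6) = e^(−0.7992) = 0.4497; e^(−k₂t) = e^(−2.109) = 0.1213.
C_D = 0.0754×2.13/(0.199−0.0754) × (0.4497−0.1213) = 1.299×0.3284 = 0.4267 mol/dm³.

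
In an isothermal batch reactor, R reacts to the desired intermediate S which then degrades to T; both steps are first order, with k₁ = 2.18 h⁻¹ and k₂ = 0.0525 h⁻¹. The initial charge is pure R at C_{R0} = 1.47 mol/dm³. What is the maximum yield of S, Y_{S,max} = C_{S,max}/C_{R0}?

0.912

At the optimum, C_{S,max}/C_{R0} = (k₁/k₂)^[k₂/(k₂−k₁)].
= (2.18/0.0525)^(0.0525/(0.0525−2.18)) = (41.52)^(-0.02468) = 0.9121.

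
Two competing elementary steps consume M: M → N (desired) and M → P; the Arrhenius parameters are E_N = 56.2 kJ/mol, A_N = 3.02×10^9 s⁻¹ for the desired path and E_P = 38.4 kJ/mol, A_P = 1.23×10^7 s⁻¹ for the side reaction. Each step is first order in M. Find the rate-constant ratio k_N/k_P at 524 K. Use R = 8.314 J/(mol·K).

With equal orders, S_{N/P} = k_N/k_P = (A_N/A_P)·exp[(E_P−E_N)/(RT)].
(E_P−E_N)/(RT) = (38.4−56.2)×10³/(8.314×524) = -17800/4357 = -4.086.
k_N/k_P = (3.02×10^9/1.23×10^7)·exp(-4.086) = 245.5 × 0.01681 = 4.13.
Since E_N > E_P, raising the temperature improves selectivity toward N.

4.13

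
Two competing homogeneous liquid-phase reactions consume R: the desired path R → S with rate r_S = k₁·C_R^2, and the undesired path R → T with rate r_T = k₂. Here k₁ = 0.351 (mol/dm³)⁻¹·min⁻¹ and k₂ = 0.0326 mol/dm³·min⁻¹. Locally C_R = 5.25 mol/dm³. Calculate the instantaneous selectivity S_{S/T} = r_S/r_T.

S_{S/T} = r_S/r_T = (k₁·C_R^2)/(k₂) = (k₁/k₂)·C_R^2.
= (0.351×5.250^2) / (0.0326) = 9.674/0.03260 = 297.
Since the desired path is higher order in R, keeping C_R high (PFR or concentrated feed) favours S.

297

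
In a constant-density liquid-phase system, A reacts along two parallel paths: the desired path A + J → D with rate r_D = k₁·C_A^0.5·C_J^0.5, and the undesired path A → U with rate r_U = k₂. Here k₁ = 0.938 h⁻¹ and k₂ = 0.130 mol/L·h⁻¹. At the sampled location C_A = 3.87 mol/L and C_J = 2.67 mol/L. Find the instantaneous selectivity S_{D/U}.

23.2

S_{D/U} = r_D/r_U = (k₁·C_A^0.5·C_J^0.5)/(k₂) = (k₁/k₂)·C_A^0.5·C_J^0.5.
= (0.938×3.870^0.5×2.670^0.5) / (0.130) = 3.015/0.1300 = 23.2.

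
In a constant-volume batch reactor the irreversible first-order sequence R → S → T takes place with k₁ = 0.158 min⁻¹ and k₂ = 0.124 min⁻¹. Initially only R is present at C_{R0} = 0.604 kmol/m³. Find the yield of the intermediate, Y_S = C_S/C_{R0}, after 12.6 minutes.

For first-order series with pure R initially, C_S(t) = k₁C_{R0}/(k₂−k₁)·(e^(−k₁t) − e^(−k₂t)).
e^(−k₁t) = e^(−0.158×12.6) = e^(−1.991) = 0.1366; e^(−k₂t) = e^(−1.562) = 0.2096.
C_S = 0.158×0.604/(0.124−0.158) × (0.1366−0.2096) = (-2.807)×(-0.07305) = 0.2050 kmol/m³.
Y_S = C_S/C_{R0} = 0.2050/0.604 = 0.339.

0.339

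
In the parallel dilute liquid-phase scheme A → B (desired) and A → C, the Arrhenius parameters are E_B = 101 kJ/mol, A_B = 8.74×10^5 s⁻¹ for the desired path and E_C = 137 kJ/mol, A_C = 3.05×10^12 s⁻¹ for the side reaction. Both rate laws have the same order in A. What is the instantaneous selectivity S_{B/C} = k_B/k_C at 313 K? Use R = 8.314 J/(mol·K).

0.292

Since both paths have the same order in A, the concentration cancels and S_{B/C} = k_B/k_C = (A_B/A_C)·exp[(E_C−E_B)/(RT)].
(E_C−E_B)/(RT) = (137−101)×10³/(8.314×313) = 36000/2602 = 13.83.
k_B/k_C = (8.74×10^5/3.05×10^12)·exp(13.83) = 2.866×10^-7 × 1.019×10^6 = 0.292.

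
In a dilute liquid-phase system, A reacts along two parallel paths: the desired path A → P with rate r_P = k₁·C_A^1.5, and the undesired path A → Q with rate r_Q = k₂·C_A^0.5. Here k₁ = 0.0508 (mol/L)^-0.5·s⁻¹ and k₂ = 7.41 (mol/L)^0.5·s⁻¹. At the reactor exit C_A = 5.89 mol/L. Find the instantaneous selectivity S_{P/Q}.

0.0404

S_{P/Q} = r_P/r_Q = (k₁·C_A^1.5)/(k₂·C_A^0.5) = (k₁/k₂)·C_A.
= (0.0508×5.890^1.5) / (7.41×5.890^0.5) = 0.7262/17.98 = 0.0404.
Since the desired path is higher order in A, keeping C_A high (PFR or concentrated feed) favours P.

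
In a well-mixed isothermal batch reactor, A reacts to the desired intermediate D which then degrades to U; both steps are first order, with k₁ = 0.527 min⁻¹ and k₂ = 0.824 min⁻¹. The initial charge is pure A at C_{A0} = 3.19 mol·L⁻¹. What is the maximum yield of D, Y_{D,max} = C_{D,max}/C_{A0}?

For a first-order series the maximum intermediate yield is C_{D,max}/C_{A0} = (k₁/k₂)^[k₂/(k₂−k₁)].
= (0.527/0.824)^(0.824/(0.824−0.527)) = (0.6396)^(2.774) = 0.2894.

0.289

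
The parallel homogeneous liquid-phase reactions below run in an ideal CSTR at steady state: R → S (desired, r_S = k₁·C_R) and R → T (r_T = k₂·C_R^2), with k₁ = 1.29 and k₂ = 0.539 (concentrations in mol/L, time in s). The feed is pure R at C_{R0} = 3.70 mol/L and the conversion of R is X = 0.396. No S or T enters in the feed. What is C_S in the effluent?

0.758 mol/L

Exit C_R = C_{R0}(1−X) = 3.70×0.604 = 2.235 mol/L.
In a CSTR the entire volume is at exit conditions, so r_S = 1.29×2.235 = 2.883 and r_T = 0.539×2.235^2 = 2.692.
Fraction of consumed R going to S: r_S/(r_S+r_T) = 0.5171.
C_S = 0.5171·C_{R0}·X = 0.5171×3.70×0.396 = 0.758 mol/L.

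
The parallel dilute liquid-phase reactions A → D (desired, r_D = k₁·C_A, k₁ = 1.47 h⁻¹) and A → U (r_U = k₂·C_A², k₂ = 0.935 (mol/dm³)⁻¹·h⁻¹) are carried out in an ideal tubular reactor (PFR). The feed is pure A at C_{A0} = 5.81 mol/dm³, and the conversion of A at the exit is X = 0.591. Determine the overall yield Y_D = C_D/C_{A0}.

C_A = C_{A0}(1−X) = 2.376 mol/dm³.
Along a PFR/batch, dC_D/dC_A = −r_D/(r_D+r_U) = −k₁/(k₁+k₂·C_A).
Integrating from C_{A0} to C_A: C_D = (1.47/0.935)·ln[(1.47+0.935·5.81)/(1.47+0.935·2.38)] = 1.572·ln(6.902/3.692) = 0.9838 mol/dm³.
Y_D = C_D/C_{A0} = 0.9838/5.81 = 0.169.

0.169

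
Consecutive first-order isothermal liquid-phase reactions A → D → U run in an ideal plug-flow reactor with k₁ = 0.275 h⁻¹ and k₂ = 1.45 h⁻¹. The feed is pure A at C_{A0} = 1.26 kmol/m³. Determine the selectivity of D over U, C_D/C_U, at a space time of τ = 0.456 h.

2.66

Solving the coupled first-order balances gives C_D(τ) = [k₁/(k₂−k₁)]·C_{A0}·(e^(−k₁τ) − e^(−k₂τ)).
e^(−k₁τ) = e^(−0.275×0.456) = e^(−0.1254) = 0.8821; e^(−k₂τ) = e^(−0.6612) = 0.5162.
C_D = 0.275×1.26/(1.45−0.275) × (0.8821−0.5162) = 0.2949×0.3659 = 0.1079 kmol/m³.
C_A = C_{A0}e^(−k₁τ) = 1.112 kmol/m³, so C_U = C_{A0}−C_A−C_D = 0.04059 kmol/m³; C_D/C_U = 2.66.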